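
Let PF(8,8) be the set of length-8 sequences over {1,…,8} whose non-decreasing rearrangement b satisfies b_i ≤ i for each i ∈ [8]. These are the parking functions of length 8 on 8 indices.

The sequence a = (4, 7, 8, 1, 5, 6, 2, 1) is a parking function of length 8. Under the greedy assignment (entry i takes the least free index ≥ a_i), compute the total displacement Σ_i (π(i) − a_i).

2

Σπ = 36 ({1..8} each once); Σa = 4+7+8+1+5+6+2+1 = 34; disp = 36−34 = 2.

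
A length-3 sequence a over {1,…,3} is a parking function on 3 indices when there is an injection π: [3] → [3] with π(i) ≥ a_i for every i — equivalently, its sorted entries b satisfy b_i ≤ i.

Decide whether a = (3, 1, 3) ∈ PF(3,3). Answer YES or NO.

Rearranged: b = (1, 3, 3).
  b_1=1 ≤ 1
  b_2=3 > 2
  fails at i=2 ⇒ NO

NO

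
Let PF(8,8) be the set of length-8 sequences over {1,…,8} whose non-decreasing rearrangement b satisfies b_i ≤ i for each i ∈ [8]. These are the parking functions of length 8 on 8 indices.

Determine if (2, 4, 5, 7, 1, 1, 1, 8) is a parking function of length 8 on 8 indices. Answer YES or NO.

Rearranged: b = (1, 1, 1, 2, 4, 5, 7, 8).
  b_1=1 ≤ 1
  b_2=1 ≤ 2
  b_3=1 ≤ 3
  b_4=2 ≤ 4
  b_5=4 ≤ 5
  b_6=5 ≤ 6
  b_7=7 ≤ 7
  b_8=8 ≤ 8
All bounds hold ⇒ YES

YES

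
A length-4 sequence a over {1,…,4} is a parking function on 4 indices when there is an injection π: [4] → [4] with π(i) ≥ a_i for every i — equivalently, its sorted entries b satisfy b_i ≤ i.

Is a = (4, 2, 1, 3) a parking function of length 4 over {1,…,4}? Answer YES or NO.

YES

Sorted: b = (1, 2, 3, 4).
  b_1=1 ≤ 1
  b_2=2 ≤ 2
  b_3=3 ≤ 3
  b_4=4 ≤ 4
All bounds hold ⇒ YES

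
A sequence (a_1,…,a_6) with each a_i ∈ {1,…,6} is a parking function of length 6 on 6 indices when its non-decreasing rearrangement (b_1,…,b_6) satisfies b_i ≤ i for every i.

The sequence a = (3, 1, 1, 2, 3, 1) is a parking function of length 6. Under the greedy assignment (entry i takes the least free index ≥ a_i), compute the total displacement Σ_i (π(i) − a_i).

Σπ = 6·7/2 = 21 (π permutes [6]); Σa = 3+1+1+2+3+1 = 11; disp = 21−11 = 10.

10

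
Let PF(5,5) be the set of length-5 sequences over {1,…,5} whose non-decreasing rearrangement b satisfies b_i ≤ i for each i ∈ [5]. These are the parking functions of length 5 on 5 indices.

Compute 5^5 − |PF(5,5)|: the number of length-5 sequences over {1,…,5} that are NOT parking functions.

#PF = (5+1−5)·(5+1)^{5−1} = 1·1296 = 1296 (Konheim–Weiss)
E.g. (4,5,3,4,5) → sorted (3,4,4,5,5): b_1=3>1, not a PF.
Total 3125; non-PF = 3125−1296 = 1829

1829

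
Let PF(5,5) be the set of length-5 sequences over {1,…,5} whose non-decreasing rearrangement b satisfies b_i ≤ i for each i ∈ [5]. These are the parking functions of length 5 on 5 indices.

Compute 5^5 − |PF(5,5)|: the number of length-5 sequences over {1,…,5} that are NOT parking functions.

1829

Count = (5+1−5)·(5+1)^{5−1} = 1 · 1296 = 1296 (Pollak)
Example (5,5,4,3,3) → sorted (3,3,4,5,5): b_1=3>1, not a PF.
So 3125 − 1296 = 1829 fail.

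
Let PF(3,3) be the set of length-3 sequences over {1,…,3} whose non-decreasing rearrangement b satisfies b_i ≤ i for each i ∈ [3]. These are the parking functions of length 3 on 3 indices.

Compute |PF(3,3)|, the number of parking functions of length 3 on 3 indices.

16

|PF(3,3)| = 1·4^2 = 1 · 16 = 16 (Konheim–Weiss)
E.g. (1,2,3) → sorted (1,2,3): b_i ≤ i ∀i, a PF.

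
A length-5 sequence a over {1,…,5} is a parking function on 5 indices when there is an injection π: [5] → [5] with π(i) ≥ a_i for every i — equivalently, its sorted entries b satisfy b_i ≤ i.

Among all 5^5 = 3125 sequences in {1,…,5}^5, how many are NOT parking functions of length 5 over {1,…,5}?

1829

|PF| = (6−5)·6^(5−1) = 1 · 1296 = 1296
One tuple (3,3,4,3,5) → sorted (3,3,3,4,5): b_1=3>1, not a PF.
So 3125 − 1296 = 1829 fail.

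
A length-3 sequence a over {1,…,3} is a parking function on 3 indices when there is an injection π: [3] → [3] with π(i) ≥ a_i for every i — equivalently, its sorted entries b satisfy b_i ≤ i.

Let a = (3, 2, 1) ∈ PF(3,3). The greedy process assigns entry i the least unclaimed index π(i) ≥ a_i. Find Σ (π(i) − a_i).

Σπ = 6 ({1..3} each once); Σa = 3+2+1 = 6; disp = 6−6 = 0.

0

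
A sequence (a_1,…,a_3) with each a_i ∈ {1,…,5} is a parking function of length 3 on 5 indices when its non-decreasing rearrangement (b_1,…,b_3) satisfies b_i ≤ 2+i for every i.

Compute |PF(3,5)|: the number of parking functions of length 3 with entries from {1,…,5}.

Count = (5−3+1)·(5+1)^(3−1) = 3 · 36 = 108 (Pollak)
Example (4,5,1) → sorted (1,4,5): b_i ≤ 2+i ∀i, a PF.

108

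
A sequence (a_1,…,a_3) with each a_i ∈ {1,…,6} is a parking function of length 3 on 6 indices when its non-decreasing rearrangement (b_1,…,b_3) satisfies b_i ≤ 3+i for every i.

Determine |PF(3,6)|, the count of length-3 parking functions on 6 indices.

196

#PF = (7−3)·7^(3−1) = 4 · 49 = 196 (Pollak)
Check (1,2,6) → sorted (1,2,6): b_i ≤ 3+i ∀i, a PF.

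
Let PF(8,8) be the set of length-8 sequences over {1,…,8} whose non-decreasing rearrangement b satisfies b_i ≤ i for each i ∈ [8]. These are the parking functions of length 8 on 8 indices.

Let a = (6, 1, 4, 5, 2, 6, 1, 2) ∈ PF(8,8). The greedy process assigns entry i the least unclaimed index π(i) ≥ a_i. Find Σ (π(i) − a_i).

Σπ = 36 ({1..8} each once); Σa = 6+1+4+5+2+6+1+2 = 27; disp = 36−27 = 9.

9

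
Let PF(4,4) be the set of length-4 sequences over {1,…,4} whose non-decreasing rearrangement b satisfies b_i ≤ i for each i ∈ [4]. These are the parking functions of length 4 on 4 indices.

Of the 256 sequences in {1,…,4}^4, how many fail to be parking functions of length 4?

|PF| = (4−4+1)·(4+1)^(4−1) = 1×125 = 125 [KW]
Check (4,2,4,3) → sorted (2,3,4,4): b_1=2>1, not a PF.
4^4 − 125 = 256 − 125 = 131

131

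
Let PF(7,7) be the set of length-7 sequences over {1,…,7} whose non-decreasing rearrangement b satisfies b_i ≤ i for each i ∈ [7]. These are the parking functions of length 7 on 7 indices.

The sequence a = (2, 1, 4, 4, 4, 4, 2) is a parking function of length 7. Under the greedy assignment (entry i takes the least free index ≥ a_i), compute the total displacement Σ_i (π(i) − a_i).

7

Σπ(i) = 1+…+7 = 28; Σa = 2+1+4+4+4+4+2 = 21; disp = 28−21 = 7.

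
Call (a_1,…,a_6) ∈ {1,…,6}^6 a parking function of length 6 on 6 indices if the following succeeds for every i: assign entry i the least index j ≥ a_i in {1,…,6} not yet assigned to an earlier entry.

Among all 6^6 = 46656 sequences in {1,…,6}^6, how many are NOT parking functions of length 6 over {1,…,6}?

|PF(6,6)| = (6−6+1)·(6+1)^(6−1) = 1×16807 = 16807 (Pollak)
One tuple (5,6,5,6,1,4) → sorted (1,4,5,5,6,6): b_2=4>2, not a PF.
So 46656 − 16807 = 29849 fail.

29849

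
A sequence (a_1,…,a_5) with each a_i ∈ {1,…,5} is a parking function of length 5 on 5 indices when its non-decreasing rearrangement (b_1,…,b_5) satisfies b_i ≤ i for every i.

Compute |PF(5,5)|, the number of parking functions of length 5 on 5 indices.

1296

Count = 1·6^4 = 1 · 1296 = 1296 [KW]
One tuple (1,4,5,2,2) → sorted (1,2,2,4,5): b_i ≤ i ∀i, a PF.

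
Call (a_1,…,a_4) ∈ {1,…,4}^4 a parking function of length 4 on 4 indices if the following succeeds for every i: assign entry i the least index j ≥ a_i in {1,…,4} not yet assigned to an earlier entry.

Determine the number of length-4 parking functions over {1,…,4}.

|PF(4,4)| = (4−4+1)·(4+1)^(4−1) = 1·125 = 125 [KW]
Check (1,3,4,1) → sorted (1,1,3,4): b_i ≤ i ∀i, a PF.

125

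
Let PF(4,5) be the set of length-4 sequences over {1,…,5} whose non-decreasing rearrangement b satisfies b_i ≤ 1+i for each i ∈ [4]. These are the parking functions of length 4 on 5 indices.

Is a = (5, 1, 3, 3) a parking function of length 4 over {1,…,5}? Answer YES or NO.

YES

Order a: b = (1, 3, 3, 5).
  b_1=1 ≤ 2
  b_2=3 ≤ 3
  b_3=3 ≤ 4
  b_4=5 ≤ 5
All bounds hold ⇒ YES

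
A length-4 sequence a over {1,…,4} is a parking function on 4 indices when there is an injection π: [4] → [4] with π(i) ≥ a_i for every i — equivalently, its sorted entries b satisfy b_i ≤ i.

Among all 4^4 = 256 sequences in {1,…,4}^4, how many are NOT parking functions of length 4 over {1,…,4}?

131

Count = 1·5^3 = 1 · 125 = 125
Example (4,2,4,4) → sorted (2,4,4,4): b_1=2>1, not a PF.
4^4 − 125 = 256 − 125 = 131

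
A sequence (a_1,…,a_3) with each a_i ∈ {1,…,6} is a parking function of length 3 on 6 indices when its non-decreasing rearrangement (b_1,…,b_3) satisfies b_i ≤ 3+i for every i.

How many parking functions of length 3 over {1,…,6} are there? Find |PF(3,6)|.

196

|PF| = (6−3+1)·(6+1)^(3−1) = 4·49 = 196
Check (4,1,5) → sorted (1,4,5): b_i ≤ 3+i ∀i, a PF.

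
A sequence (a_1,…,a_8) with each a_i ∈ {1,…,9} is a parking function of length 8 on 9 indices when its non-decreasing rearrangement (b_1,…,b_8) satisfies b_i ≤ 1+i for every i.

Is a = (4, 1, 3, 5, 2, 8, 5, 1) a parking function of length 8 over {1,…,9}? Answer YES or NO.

Sorted: b = (1, 1, 2, 3, 4, 5, 5, 8).
  b_1=1 ≤ 2
  b_2=1 ≤ 3
  b_3=2 ≤ 4
  b_4=3 ≤ 5
  b_5=4 ≤ 6
  b_6=5 ≤ 7
  b_7=5 ≤ 8
  b_8=8 ≤ 9
All bounds hold ⇒ YES

YES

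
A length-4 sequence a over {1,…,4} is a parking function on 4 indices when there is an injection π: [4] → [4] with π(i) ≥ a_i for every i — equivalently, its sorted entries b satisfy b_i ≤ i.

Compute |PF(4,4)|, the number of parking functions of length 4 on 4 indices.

#PF = (5−4)·5^(4−1) = 1×125 = 125
Check (1,3,1,3) → sorted (1,1,3,3): b_i ≤ i ∀i, a PF.

125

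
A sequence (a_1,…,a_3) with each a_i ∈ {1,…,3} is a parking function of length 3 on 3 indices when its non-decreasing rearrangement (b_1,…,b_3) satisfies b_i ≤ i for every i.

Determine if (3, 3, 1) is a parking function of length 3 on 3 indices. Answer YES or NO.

Rearranged: b = (1, 3, 3).
  b_1=1 ≤ 1
  b_2=3 > 2
  fails at i=2 ⇒ NO

NO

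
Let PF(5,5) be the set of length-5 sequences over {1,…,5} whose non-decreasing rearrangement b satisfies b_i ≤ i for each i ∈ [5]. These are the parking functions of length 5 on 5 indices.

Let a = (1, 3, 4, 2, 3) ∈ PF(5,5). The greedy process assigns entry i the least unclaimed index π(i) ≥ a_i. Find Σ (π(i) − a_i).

Σπ = 5·6/2 = 15 (π permutes [5]); Σa = 1+3+4+2+3 = 13; disp = 15−13 = 2.

2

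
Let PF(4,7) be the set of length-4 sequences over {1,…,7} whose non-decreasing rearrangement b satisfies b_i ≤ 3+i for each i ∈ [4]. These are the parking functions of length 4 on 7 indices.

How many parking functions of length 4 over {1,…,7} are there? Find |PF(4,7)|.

2048

|PF(4,7)| = (8−4)·8^(4−1) = 4·512 = 2048
Example (2,5,7,5) → sorted (2,5,5,7): b_i ≤ 3+i ∀i, a PF.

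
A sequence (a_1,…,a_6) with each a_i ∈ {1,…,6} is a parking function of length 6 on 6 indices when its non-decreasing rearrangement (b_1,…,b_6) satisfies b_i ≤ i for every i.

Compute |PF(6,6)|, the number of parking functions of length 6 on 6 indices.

Count = 1·7^5 = 1·16807 = 16807
Example (5,1,4,2,6,3) → sorted (1,2,3,4,5,6): b_i ≤ i ∀i, a PF.

16807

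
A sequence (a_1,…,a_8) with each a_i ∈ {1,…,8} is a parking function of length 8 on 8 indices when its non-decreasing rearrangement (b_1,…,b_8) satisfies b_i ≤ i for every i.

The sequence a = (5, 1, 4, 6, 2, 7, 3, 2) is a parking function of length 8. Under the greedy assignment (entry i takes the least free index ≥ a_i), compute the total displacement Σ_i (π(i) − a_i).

Σπ = 36 ({1..8} each once); Σa = 5+1+4+6+2+7+3+2 = 30; disp = 36−30 = 6.

6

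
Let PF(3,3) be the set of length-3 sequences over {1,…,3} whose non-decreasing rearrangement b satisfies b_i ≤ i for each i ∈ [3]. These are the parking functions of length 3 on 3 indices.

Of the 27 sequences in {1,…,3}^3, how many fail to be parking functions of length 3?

11

|PF| = 1·4^2 = 1×16 = 16 (Konheim–Weiss)
E.g. (3,3,3) → sorted (3,3,3): b_1=3>1, not a PF.
So 27 − 16 = 11 fail.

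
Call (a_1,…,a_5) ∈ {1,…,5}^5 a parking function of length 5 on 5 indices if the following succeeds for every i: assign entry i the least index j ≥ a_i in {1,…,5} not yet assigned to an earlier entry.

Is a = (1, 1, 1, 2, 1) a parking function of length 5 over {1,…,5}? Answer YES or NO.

Rearranged: b = (1, 1, 1, 1, 2).
  b_1=1 ≤ 1
  b_2=1 ≤ 2
  b_3=1 ≤ 3
  b_4=1 ≤ 4
  b_5=2 ≤ 5
All bounds hold ⇒ YES

YES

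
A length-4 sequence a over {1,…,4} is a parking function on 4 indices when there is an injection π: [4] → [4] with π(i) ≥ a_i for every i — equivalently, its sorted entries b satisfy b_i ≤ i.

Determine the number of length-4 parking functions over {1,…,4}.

125

|PF| = (4−4+1)·(4+1)^(4−1) = 1·125 = 125 [KW]
One tuple (2,4,1,1) → sorted (1,1,2,4): b_i ≤ i ∀i, a PF.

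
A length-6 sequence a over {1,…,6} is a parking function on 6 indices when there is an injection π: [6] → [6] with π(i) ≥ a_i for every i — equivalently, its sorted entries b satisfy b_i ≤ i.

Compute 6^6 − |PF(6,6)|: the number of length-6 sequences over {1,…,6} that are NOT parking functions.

29849

|PF| = 1·7^5 = 1 · 16807 = 16807 [KW]
Check (6,2,4,3,6,4) → sorted (2,3,4,4,6,6): b_1=2>1, not a PF.
6^6 − 16807 = 46656 − 16807 = 29849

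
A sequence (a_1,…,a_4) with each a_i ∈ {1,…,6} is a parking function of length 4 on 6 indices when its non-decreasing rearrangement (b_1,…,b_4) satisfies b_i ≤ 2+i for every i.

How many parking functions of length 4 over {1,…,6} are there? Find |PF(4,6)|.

1029

|PF(4,6)| = 3·7^3 = 3×343 = 1029 (Konheim–Weiss)
Example (4,5,2,5) → sorted (2,4,5,5): b_i ≤ 2+i ∀i, a PF.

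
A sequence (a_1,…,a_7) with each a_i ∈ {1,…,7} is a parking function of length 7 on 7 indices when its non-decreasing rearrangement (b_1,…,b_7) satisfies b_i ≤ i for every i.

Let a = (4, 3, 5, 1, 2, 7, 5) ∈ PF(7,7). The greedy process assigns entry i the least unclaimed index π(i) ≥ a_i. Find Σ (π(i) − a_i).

1

Σπ = 28 ({1..7} each once); Σa = 4+3+5+1+2+7+5 = 27; disp = 28−27 = 1.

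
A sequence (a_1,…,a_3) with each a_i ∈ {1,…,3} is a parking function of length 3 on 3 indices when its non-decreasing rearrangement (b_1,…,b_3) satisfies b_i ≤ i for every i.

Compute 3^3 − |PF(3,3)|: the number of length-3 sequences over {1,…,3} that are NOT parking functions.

#PF = (3−3+1)·(3+1)^(3−1) = 1×16 = 16
One tuple (3,2,3) → sorted (2,3,3): b_1=2>1, not a PF.
So 27 − 16 = 11 fail.

11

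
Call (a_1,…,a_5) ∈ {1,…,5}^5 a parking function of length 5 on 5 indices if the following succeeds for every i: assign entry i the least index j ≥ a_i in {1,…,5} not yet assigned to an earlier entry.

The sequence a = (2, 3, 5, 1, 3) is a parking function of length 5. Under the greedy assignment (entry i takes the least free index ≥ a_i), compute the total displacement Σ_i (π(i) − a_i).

1

Σπ(i) = 1+…+5 = 15; Σa = 2+3+5+1+3 = 14; disp = 15−14 = 1.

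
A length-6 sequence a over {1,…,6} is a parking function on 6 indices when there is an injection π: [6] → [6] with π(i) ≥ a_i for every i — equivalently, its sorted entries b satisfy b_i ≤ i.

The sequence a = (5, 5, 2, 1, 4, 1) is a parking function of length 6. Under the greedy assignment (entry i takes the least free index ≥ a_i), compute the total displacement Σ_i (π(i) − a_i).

3

Σπ = 21 ({1..6} each once); Σa = 5+5+2+1+4+1 = 18; disp = 21−18 = 3.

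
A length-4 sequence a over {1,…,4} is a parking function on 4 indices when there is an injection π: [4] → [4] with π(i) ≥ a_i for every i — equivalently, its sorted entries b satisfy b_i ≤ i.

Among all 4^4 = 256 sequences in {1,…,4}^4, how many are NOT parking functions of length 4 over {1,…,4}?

131

Count = (4−4+1)·(4+1)^(4−1) = 1 · 125 = 125 [KW]
E.g. (4,3,3,2) → sorted (2,3,3,4): b_1=2>1, not a PF.
Total 256; non-PF = 256−125 = 131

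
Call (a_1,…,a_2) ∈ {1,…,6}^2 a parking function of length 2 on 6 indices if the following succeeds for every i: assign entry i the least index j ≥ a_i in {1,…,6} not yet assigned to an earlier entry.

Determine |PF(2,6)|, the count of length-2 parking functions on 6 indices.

35

#PF = (6+1−2)·(6+1)^{2−1} = 5 · 7 = 35 (Pollak)
One tuple (3,2) → sorted (2,3): b_i ≤ 4+i ∀i, a PF.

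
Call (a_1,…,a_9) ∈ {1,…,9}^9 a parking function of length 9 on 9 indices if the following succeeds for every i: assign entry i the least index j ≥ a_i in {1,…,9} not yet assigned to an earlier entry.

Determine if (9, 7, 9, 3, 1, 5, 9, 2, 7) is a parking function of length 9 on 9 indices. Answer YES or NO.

NO

Order a: b = (1, 2, 3, 5, 7, 7, 9, 9, 9).
  b_1=1 ≤ 1
  b_2=2 ≤ 2
  b_3=3 ≤ 3
  b_4=5 > 4
  fails at i=4 ⇒ NO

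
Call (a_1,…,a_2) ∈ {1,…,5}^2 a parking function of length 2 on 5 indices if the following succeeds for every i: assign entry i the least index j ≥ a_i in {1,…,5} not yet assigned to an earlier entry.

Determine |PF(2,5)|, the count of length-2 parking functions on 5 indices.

Count = 4·6^1 = 4·6 = 24 (Konheim–Weiss)
Check (2,5) → sorted (2,5): b_i ≤ 3+i ∀i, a PF.

24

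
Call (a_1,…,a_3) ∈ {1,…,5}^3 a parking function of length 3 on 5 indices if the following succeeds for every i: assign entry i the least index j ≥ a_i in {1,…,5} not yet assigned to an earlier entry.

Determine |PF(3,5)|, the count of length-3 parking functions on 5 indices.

|PF(3,5)| = 3·6^2 = 3×36 = 108
Check (3,4,2) → sorted (2,3,4): b_i ≤ 2+i ∀i, a PF.

108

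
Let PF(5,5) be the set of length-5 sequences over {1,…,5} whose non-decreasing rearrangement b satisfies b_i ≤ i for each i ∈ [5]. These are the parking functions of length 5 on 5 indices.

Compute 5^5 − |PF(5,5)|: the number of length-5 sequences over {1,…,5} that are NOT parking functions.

1829

|PF| = (6−5)·6^(5−1) = 1×1296 = 1296 (Konheim–Weiss)
E.g. (4,4,4,3,2) → sorted (2,3,4,4,4): b_1=2>1, not a PF.
5^5 − 1296 = 3125 − 1296 = 1829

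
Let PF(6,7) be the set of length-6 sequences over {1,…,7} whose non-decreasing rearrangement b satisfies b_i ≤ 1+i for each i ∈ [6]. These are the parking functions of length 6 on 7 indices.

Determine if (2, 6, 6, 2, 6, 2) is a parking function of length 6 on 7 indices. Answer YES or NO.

Order a: b = (2, 2, 2, 6, 6, 6).
  b_1=2 ≤ 2
  b_2=2 ≤ 3
  b_3=2 ≤ 4
  b_4=6 > 5
  fails at i=4 ⇒ NO

NO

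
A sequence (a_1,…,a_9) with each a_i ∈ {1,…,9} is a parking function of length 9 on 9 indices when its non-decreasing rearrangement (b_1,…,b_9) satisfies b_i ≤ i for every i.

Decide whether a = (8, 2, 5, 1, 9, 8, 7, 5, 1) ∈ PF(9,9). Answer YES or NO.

Sorted: b = (1, 1, 2, 5, 5, 7, 8, 8, 9).
  b_1=1 ≤ 1
  b_2=1 ≤ 2
  b_3=2 ≤ 3
  b_4=5 > 4
  fails at i=4 ⇒ NO

NO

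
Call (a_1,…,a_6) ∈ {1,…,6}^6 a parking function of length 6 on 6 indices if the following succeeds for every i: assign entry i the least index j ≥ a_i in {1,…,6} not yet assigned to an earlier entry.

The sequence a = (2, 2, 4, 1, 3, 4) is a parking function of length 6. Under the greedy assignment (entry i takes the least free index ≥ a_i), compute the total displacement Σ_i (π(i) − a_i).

Σπ(i) = 1+…+6 = 21; Σa = 2+2+4+1+3+4 = 16; disp = 21−16 = 5.

5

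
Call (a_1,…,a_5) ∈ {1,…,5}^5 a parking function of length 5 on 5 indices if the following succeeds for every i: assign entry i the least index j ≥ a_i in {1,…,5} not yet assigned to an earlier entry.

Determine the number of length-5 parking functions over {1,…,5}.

|PF(5,5)| = (5+1−5)·(5+1)^{5−1} = 1·1296 = 1296 (Pollak)
Example (2,1,3,3,3) → sorted (1,2,3,3,3): b_i ≤ i ∀i, a PF.

1296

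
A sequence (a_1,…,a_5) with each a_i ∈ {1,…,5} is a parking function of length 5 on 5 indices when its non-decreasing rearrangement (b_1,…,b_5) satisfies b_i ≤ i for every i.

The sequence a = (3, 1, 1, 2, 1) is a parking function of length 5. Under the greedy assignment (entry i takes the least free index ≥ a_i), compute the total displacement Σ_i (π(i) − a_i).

7

Σπ = 5·6/2 = 15 (π permutes [5]); Σa = 3+1+1+2+1 = 8; disp = 15−8 = 7.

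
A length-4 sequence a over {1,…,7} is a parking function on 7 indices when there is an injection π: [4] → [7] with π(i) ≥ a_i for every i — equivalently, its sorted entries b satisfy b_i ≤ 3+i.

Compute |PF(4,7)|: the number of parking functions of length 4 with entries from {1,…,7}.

Count = (8−4)·8^(4−1) = 4 · 512 = 2048 (Konheim–Weiss)
Example (6,7,2,1) → sorted (1,2,6,7): b_i ≤ 3+i ∀i, a PF.

2048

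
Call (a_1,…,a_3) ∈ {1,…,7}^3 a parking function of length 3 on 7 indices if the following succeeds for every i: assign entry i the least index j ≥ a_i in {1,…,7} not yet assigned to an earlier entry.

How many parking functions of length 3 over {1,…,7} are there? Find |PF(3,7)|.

|PF| = 5·8^2 = 5 · 64 = 320 [KW]
One tuple (2,1,5) → sorted (1,2,5): b_i ≤ 4+i ∀i, a PF.

320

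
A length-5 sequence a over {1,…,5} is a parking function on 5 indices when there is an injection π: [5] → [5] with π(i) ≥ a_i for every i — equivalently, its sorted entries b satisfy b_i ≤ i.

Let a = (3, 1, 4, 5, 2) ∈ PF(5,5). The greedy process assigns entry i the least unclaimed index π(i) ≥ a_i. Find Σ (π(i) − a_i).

Σπ = 15 ({1..5} each once); Σa = 3+1+4+5+2 = 15; disp = 15−15 = 0.

0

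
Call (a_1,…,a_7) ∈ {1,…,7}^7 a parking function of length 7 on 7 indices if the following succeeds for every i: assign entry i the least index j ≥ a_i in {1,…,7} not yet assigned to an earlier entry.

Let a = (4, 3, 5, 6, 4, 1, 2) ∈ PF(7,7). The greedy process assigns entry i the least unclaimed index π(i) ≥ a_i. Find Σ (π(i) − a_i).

Σπ(i) = 1+…+7 = 28; Σa = 4+3+5+6+4+1+2 = 25; disp = 28−25 = 3.

3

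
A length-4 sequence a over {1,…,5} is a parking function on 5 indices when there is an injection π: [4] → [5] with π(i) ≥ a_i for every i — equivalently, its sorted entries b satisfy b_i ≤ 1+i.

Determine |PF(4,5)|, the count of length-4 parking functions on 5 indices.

|PF(4,5)| = 2·6^3 = 2 · 216 = 432 (Pollak)
Example (3,3,4,1) → sorted (1,3,3,4): b_i ≤ 1+i ∀i, a PF.

432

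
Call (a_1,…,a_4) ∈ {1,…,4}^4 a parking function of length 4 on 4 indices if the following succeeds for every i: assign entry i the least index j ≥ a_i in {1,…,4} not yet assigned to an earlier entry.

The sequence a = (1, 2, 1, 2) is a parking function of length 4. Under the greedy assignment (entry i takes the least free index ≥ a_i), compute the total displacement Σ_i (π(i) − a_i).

Σπ = 4·5/2 = 10 (π permutes [4]); Σa = 1+2+1+2 = 6; disp = 10−6 = 4.

4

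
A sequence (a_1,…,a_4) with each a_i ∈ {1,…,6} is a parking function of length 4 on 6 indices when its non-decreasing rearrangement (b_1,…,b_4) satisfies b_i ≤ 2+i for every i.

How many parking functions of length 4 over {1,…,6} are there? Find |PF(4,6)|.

Count = (6+1−4)·(6+1)^{4−1} = 3 · 343 = 1029 [KW]
E.g. (3,2,1,1) → sorted (1,1,2,3): b_i ≤ 2+i ∀i, a PF.

1029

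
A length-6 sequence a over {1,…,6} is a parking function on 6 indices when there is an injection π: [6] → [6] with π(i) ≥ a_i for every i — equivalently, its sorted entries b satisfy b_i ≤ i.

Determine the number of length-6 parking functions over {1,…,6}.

16807

#PF = (6+1−6)·(6+1)^{6−1} = 1×16807 = 16807 (Pollak)
Example (1,3,2,2,5,5) → sorted (1,2,2,3,5,5): b_i ≤ i ∀i, a PF.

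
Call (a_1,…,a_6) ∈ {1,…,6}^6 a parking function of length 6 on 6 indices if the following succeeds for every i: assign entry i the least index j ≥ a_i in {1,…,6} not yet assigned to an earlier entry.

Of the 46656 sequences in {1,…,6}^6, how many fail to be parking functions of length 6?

29849

Count = (7−6)·7^(6−1) = 1×16807 = 16807
E.g. (5,2,6,6,6,6) → sorted (2,5,6,6,6,6): b_1=2>1, not a PF.
So 46656 − 16807 = 29849 fail.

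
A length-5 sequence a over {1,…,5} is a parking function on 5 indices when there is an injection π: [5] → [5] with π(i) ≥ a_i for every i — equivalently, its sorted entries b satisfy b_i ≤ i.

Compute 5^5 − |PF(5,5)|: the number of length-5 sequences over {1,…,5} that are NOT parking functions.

|PF| = (5−5+1)·(5+1)^(5−1) = 1 · 1296 = 1296 [KW]
Check (4,5,3,1,3) → sorted (1,3,3,4,5): b_2=3>2, not a PF.
5^5 − 1296 = 3125 − 1296 = 1829

1829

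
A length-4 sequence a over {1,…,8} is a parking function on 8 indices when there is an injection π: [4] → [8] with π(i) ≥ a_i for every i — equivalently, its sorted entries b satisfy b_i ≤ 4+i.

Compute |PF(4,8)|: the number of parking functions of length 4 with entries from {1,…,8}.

|PF| = (8−4+1)·(8+1)^(4−1) = 5×729 = 3645 [KW]
Check (2,8,3,3) → sorted (2,3,3,8): b_i ≤ 4+i ∀i, a PF.

3645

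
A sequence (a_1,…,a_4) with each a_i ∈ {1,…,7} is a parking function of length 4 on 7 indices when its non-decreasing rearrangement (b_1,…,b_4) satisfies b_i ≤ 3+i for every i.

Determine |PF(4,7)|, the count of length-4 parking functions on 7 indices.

2048

Count = 4·8^3 = 4 · 512 = 2048 (Pollak)
Example (7,6,4,3) → sorted (3,4,6,7): b_i ≤ 3+i ∀i, a PF.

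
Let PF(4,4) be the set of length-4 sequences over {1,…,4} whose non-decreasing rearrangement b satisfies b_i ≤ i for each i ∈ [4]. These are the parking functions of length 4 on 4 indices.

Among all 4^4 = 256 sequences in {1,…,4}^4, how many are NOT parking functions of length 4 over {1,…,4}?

131

|PF| = 1·5^3 = 1 · 125 = 125
One tuple (3,3,4,4) → sorted (3,3,4,4): b_1=3>1, not a PF.
So 256 − 125 = 131 fail.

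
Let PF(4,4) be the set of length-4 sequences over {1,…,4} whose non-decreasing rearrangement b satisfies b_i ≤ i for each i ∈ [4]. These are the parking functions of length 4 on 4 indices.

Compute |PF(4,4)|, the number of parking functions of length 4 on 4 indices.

|PF| = 1·5^3 = 1·125 = 125 [KW]
One tuple (3,2,2,1) → sorted (1,2,2,3): b_i ≤ i ∀i, a PF.

125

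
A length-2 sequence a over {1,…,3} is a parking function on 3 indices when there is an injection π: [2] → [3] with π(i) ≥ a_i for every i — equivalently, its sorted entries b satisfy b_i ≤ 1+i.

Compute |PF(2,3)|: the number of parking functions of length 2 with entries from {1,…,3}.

8

#PF = 2·4^1 = 2×4 = 8 (Konheim–Weiss)
Check (3,2) → sorted (2,3): b_i ≤ 1+i ∀i, a PF.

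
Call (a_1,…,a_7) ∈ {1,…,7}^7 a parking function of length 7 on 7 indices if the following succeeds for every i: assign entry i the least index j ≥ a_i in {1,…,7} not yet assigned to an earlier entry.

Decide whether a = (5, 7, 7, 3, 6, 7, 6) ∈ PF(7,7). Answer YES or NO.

NO

Rearranged: b = (3, 5, 6, 6, 7, 7, 7).
  b_1=3 > 1
  fails at i=1 ⇒ NO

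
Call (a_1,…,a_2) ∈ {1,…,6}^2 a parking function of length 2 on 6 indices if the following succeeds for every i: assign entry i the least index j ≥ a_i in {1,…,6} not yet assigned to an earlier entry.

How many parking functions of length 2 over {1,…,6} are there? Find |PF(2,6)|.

35

|PF(2,6)| = (6−2+1)·(6+1)^(2−1) = 5×7 = 35 (Konheim–Weiss)
Check (3,5) → sorted (3,5): b_i ≤ 4+i ∀i, a PF.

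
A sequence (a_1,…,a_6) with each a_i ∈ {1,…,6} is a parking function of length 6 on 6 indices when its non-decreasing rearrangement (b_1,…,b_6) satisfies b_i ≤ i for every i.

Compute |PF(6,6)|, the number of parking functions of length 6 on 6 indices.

16807

#PF = (7−6)·7^(6−1) = 1·16807 = 16807 [KW]
One tuple (5,3,4,2,4,1) → sorted (1,2,3,4,4,5): b_i ≤ i ∀i, a PF.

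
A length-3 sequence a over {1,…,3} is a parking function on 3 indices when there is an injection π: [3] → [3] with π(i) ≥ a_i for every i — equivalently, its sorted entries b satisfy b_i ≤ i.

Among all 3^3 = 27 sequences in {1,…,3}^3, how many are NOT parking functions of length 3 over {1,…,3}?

11

|PF| = (3−3+1)·(3+1)^(3−1) = 1·16 = 16
Check (3,3,3) → sorted (3,3,3): b_1=3>1, not a PF.
Total 27; non-PF = 27−16 = 11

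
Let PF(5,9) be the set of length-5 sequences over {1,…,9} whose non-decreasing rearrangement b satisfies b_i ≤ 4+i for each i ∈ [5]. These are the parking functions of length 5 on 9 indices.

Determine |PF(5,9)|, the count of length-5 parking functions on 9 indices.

|PF(5,9)| = (10−5)·10^(5−1) = 5 · 10000 = 50000 (Pollak)
Example (4,2,1,9,1) → sorted (1,1,2,4,9): b_i ≤ 4+i ∀i, a PF.

50000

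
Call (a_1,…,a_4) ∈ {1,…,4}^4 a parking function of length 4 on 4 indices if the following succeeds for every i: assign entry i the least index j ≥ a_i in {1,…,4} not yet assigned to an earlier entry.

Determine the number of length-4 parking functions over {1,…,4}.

Count = (5−4)·5^(4−1) = 1·125 = 125 (Konheim–Weiss)
Check (4,2,1,2) → sorted (1,2,2,4): b_i ≤ i ∀i, a PF.

125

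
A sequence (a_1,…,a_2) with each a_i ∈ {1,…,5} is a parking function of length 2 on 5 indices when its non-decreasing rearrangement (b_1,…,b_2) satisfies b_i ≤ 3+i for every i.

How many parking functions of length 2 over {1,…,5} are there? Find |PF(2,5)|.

24

Count = (6−2)·6^(2−1) = 4×6 = 24 [KW]
Check (3,2) → sorted (2,3): b_i ≤ 3+i ∀i, a PF.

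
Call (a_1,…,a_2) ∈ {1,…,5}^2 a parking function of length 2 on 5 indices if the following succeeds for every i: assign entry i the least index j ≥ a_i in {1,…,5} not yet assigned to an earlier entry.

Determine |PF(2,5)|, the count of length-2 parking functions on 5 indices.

24

#PF = (5−2+1)·(5+1)^(2−1) = 4 · 6 = 24 (Pollak)
Example (1,3) → sorted (1,3): b_i ≤ 3+i ∀i, a PF.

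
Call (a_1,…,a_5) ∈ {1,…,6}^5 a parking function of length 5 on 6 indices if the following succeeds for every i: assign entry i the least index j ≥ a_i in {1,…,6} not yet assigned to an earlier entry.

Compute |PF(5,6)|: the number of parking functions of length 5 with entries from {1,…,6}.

4802

|PF(5,6)| = (7−5)·7^(5−1) = 2 · 2401 = 4802 (Pollak)
One tuple (6,2,4,2,4) → sorted (2,2,4,4,6): b_i ≤ 1+i ∀i, a PF.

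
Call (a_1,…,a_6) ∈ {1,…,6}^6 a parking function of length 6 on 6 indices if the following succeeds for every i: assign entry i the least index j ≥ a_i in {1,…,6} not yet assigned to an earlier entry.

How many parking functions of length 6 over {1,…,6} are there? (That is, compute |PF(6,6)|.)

16807

|PF| = 1·7^5 = 1·16807 = 16807 (Pollak)
Check (5,4,1,2,3,5) → sorted (1,2,3,4,5,5): b_i ≤ i ∀i, a PF.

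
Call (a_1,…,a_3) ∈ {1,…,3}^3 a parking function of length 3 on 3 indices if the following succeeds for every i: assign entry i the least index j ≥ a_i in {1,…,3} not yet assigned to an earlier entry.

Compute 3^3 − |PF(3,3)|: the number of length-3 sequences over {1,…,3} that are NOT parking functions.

11

|PF| = 1·4^2 = 1·16 = 16 (Konheim–Weiss)
E.g. (3,2,3) → sorted (2,3,3): b_1=2>1, not a PF.
3^3 − 16 = 27 − 16 = 11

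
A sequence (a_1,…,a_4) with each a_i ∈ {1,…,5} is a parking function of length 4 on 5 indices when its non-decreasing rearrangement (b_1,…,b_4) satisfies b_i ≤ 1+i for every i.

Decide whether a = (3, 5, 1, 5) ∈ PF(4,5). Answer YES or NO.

NO

Order a: b = (1, 3, 5, 5).
  b_1=1 ≤ 2
  b_2=3 ≤ 3
  b_3=5 > 4
  fails at i=3 ⇒ NO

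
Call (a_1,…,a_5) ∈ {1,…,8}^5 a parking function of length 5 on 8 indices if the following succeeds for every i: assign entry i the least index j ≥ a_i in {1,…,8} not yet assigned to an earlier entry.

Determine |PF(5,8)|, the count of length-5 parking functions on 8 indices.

|PF(5,8)| = (8−5+1)·(8+1)^(5−1) = 4 · 6561 = 26244 (Pollak)
Example (8,2,6,1,6) → sorted (1,2,6,6,8): b_i ≤ 3+i ∀i, a PF.

26244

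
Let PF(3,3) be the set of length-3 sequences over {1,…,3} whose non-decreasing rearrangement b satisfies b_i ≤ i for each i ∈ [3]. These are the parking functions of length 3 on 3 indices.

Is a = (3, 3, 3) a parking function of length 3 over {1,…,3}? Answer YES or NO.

NO

Order a: b = (3, 3, 3).
  b_1=3 > 1
  fails at i=1 ⇒ NO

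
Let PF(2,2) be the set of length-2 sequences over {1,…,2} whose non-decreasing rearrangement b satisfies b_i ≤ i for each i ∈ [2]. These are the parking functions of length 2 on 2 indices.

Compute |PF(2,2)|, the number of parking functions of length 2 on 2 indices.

3

Count = 1·3^1 = 1 · 3 = 3 (Pollak)
Example (1,2) → sorted (1,2): b_i ≤ i ∀i, a PF.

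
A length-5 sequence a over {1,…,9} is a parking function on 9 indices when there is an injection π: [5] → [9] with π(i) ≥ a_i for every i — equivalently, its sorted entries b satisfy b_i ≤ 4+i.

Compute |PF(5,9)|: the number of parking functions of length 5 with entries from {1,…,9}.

Count = 5·10^4 = 5·10000 = 50000 [KW]
Example (7,2,3,6,8) → sorted (2,3,6,7,8): b_i ≤ 4+i ∀i, a PF.

50000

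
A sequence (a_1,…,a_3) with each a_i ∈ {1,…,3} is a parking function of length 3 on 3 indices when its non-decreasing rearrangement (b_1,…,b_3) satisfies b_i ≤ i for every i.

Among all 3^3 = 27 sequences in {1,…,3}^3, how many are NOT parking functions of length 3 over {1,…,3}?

11

#PF = 1·4^2 = 1×16 = 16 (Pollak)
Check (3,3,3) → sorted (3,3,3): b_1=3>1, not a PF.
So 27 − 16 = 11 fail.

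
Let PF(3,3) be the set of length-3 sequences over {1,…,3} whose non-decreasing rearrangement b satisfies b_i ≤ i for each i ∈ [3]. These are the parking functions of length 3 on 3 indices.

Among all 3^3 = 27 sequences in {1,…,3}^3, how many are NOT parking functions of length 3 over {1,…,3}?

11

|PF| = 1·4^2 = 1·16 = 16 [KW]
Check (3,3,3) → sorted (3,3,3): b_1=3>1, not a PF.
Total 27; non-PF = 27−16 = 11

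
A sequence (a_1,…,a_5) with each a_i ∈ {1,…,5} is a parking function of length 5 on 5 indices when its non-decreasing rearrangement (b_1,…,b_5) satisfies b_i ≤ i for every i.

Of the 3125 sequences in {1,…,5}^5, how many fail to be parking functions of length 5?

1829

Count = (5−5+1)·(5+1)^(5−1) = 1×1296 = 1296 (Pollak)
Check (5,2,2,3,3) → sorted (2,2,3,3,5): b_1=2>1, not a PF.
5^5 − 1296 = 3125 − 1296 = 1829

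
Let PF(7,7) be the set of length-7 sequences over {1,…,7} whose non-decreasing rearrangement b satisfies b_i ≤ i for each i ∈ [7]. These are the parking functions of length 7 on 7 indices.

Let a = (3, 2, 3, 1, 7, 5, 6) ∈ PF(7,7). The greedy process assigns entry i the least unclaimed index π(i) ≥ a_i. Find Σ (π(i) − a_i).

Σπ = 28 ({1..7} each once); Σa = 3+2+3+1+7+5+6 = 27; disp = 28−27 = 1.

1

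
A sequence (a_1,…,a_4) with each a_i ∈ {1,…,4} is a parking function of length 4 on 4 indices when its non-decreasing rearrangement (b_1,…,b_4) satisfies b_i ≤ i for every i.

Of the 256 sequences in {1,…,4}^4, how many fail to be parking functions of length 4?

#PF = 1·5^3 = 1 · 125 = 125 [KW]
E.g. (4,4,4,4) → sorted (4,4,4,4): b_1=4>1, not a PF.
Total 256; non-PF = 256−125 = 131

131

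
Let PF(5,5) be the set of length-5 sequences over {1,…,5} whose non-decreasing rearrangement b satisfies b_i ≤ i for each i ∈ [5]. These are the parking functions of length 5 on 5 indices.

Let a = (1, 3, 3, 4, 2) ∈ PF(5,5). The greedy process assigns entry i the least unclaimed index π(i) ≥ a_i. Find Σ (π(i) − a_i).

2

Σπ = 5·6/2 = 15 (π permutes [5]); Σa = 1+3+3+4+2 = 13; disp = 15−13 = 2.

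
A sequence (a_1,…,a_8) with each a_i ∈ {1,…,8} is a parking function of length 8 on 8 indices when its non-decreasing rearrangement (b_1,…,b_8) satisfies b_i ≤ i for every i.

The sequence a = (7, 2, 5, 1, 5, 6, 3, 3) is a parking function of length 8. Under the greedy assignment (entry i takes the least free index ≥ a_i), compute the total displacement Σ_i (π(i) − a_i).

4

Σπ = 36 ({1..8} each once); Σa = 7+2+5+1+5+6+3+3 = 32; disp = 36−32 = 4.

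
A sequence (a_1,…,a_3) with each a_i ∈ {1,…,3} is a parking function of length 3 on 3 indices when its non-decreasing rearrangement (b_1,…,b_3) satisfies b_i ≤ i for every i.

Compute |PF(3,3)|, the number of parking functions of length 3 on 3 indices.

16

|PF(3,3)| = 1·4^2 = 1×16 = 16 [KW]
Check (2,1,1) → sorted (1,1,2): b_i ≤ i ∀i, a PF.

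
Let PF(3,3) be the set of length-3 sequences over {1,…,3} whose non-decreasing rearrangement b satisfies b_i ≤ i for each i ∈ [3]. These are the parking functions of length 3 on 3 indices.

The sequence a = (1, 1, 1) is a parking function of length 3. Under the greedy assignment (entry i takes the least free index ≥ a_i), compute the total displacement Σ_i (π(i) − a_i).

3

Σπ(i) = 1+…+3 = 6; Σa = 1+1+1 = 3; disp = 6−3 = 3.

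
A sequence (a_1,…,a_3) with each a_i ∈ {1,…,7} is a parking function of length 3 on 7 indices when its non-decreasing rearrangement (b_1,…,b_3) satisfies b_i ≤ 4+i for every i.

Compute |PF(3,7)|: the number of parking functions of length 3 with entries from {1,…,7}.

320

|PF| = (7+1−3)·(7+1)^{3−1} = 5 · 64 = 320 (Pollak)
Check (7,1,3) → sorted (1,3,7): b_i ≤ 4+i ∀i, a PF.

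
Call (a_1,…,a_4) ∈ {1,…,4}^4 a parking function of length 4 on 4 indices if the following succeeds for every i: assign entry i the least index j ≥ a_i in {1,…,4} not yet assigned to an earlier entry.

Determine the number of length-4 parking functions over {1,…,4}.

|PF| = (4+1−4)·(4+1)^{4−1} = 1·125 = 125 (Pollak)
E.g. (2,1,4,2) → sorted (1,2,2,4): b_i ≤ i ∀i, a PF.

125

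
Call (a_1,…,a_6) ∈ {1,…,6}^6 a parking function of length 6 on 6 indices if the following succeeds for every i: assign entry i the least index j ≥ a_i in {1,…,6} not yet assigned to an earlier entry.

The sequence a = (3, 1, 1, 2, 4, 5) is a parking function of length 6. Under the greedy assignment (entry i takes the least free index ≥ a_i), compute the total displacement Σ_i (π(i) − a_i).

Σπ = 6·7/2 = 21 (π permutes [6]); Σa = 3+1+1+2+4+5 = 16; disp = 21−16 = 5.

5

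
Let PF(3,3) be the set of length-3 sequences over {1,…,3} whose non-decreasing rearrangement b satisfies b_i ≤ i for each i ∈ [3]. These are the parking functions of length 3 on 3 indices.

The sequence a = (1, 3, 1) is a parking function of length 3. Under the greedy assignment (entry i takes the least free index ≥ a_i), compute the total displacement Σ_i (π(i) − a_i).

1

Σπ(i) = 1+…+3 = 6; Σa = 1+3+1 = 5; disp = 6−5 = 1.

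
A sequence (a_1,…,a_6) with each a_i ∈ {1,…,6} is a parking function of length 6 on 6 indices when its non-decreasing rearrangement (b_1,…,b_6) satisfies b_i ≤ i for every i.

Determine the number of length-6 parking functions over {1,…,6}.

16807

#PF = 1·7^5 = 1·16807 = 16807 (Pollak)
Check (4,1,6,3,5,1) → sorted (1,1,3,4,5,6): b_i ≤ i ∀i, a PF.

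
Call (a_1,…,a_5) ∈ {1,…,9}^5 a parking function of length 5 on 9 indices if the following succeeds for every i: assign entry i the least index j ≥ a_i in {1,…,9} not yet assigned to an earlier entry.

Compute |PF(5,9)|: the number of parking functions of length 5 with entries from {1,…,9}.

|PF(5,9)| = (9+1−5)·(9+1)^{5−1} = 5×10000 = 50000 (Konheim–Weiss)
E.g. (6,3,3,9,1) → sorted (1,3,3,6,9): b_i ≤ 4+i ∀i, a PF.

50000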